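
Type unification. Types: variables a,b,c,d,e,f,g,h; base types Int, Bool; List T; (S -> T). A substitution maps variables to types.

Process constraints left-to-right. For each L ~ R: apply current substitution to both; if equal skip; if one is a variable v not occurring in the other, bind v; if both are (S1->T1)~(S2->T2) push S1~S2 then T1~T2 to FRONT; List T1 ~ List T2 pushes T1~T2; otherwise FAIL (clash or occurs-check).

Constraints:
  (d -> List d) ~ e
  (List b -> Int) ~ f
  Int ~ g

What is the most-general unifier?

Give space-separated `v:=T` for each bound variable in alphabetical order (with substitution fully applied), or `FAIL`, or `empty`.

Answer: e:=(d -> List d) f:=(List b -> Int) g:=Int

Derivation:
step 1: unify (d -> List d) ~ e  [subst: {-} | 2 pending]
  bind e := (d -> List d)
step 2: unify (List b -> Int) ~ f  [subst: {e:=(d -> List d)} | 1 pending]
  bind f := (List b -> Int)
step 3: unify Int ~ g  [subst: {e:=(d -> List d), f:=(List b -> Int)} | 0 pending]
  bind g := Int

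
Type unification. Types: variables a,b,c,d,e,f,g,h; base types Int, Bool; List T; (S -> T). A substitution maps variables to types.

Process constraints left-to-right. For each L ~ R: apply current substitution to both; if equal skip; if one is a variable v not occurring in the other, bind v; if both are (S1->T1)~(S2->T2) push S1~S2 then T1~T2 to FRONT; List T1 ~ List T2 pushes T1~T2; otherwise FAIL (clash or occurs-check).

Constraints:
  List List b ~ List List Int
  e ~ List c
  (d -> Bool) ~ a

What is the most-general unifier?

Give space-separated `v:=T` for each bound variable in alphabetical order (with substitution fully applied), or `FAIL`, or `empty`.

step 1: unify List List b ~ List List Int  [subst: {-} | 2 pending]
  -> decompose List: push List b~List Int
step 2: unify List b ~ List Int  [subst: {-} | 2 pending]
  -> decompose List: push b~Int
step 3: unify b ~ Int  [subst: {-} | 2 pending]
  bind b := Int
step 4: unify e ~ List c  [subst: {b:=Int} | 1 pending]
  bind e := List c
step 5: unify (d -> Bool) ~ a  [subst: {b:=Int, e:=List c} | 0 pending]
  bind a := (d -> Bool)

Answer: a:=(d -> Bool) b:=Int e:=List c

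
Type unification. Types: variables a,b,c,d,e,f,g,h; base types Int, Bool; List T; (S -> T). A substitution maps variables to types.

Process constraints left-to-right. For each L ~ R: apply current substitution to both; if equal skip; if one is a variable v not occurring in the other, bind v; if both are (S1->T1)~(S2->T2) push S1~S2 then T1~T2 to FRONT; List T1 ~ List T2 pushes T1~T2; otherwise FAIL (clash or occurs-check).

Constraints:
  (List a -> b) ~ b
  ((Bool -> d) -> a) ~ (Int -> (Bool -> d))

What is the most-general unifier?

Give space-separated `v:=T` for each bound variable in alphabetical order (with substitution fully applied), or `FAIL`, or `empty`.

Answer: FAIL

Derivation:
step 1: unify (List a -> b) ~ b  [subst: {-} | 1 pending]
  occurs-check fail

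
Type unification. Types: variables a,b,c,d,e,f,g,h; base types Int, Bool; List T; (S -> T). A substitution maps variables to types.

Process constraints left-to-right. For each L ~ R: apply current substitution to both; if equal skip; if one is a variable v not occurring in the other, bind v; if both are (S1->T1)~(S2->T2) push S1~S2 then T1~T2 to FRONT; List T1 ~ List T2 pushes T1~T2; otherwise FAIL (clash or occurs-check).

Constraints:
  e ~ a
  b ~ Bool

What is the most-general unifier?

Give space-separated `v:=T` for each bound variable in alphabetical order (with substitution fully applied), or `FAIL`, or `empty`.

Answer: b:=Bool e:=a

Derivation:
step 1: unify e ~ a  [subst: {-} | 1 pending]
  bind e := a
step 2: unify b ~ Bool  [subst: {e:=a} | 0 pending]
  bind b := Bool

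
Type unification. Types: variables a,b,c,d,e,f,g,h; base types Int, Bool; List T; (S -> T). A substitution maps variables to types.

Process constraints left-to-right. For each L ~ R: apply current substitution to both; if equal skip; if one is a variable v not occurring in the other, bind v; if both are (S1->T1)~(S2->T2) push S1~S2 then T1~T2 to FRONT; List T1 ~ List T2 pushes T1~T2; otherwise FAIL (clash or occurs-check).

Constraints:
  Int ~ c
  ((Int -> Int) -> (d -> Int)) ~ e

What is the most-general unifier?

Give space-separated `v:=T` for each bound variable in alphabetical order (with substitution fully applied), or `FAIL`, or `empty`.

step 1: unify Int ~ c  [subst: {-} | 1 pending]
  bind c := Int
step 2: unify ((Int -> Int) -> (d -> Int)) ~ e  [subst: {c:=Int} | 0 pending]
  bind e := ((Int -> Int) -> (d -> Int))

Answer: c:=Int e:=((Int -> Int) -> (d -> Int))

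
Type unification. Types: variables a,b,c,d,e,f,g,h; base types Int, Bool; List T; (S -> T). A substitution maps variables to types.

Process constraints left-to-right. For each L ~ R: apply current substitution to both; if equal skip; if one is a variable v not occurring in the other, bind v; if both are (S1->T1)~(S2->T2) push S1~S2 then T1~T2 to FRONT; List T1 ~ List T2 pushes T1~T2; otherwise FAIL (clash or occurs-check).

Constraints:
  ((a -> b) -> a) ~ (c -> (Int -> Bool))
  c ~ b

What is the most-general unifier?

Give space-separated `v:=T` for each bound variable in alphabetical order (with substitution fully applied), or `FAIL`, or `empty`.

step 1: unify ((a -> b) -> a) ~ (c -> (Int -> Bool))  [subst: {-} | 1 pending]
  -> decompose arrow: push (a -> b)~c, a~(Int -> Bool)
step 2: unify (a -> b) ~ c  [subst: {-} | 2 pending]
  bind c := (a -> b)
step 3: unify a ~ (Int -> Bool)  [subst: {c:=(a -> b)} | 1 pending]
  bind a := (Int -> Bool)
step 4: unify ((Int -> Bool) -> b) ~ b  [subst: {c:=(a -> b), a:=(Int -> Bool)} | 0 pending]
  occurs-check fail

Answer: FAIL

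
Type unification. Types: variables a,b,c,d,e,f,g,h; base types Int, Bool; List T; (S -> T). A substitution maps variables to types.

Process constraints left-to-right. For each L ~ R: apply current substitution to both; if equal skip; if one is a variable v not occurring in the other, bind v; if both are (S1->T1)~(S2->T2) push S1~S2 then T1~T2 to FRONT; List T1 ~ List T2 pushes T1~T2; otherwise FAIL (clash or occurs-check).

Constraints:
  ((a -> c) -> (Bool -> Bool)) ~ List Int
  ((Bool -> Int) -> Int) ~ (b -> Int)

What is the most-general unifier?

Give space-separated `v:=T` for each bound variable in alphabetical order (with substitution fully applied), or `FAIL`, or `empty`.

Answer: FAIL

Derivation:
step 1: unify ((a -> c) -> (Bool -> Bool)) ~ List Int  [subst: {-} | 1 pending]
  clash: ((a -> c) -> (Bool -> Bool)) vs List Int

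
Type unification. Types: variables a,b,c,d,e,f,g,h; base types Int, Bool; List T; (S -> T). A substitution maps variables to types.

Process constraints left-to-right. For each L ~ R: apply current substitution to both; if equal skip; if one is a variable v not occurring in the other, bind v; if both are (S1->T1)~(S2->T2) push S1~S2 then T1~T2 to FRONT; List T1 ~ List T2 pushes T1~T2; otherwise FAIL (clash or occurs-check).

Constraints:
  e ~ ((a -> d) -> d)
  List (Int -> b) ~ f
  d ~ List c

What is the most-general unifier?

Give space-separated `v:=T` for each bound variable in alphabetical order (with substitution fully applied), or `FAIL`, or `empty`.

step 1: unify e ~ ((a -> d) -> d)  [subst: {-} | 2 pending]
  bind e := ((a -> d) -> d)
step 2: unify List (Int -> b) ~ f  [subst: {e:=((a -> d) -> d)} | 1 pending]
  bind f := List (Int -> b)
step 3: unify d ~ List c  [subst: {e:=((a -> d) -> d), f:=List (Int -> b)} | 0 pending]
  bind d := List c

Answer: d:=List c e:=((a -> List c) -> List c) f:=List (Int -> b)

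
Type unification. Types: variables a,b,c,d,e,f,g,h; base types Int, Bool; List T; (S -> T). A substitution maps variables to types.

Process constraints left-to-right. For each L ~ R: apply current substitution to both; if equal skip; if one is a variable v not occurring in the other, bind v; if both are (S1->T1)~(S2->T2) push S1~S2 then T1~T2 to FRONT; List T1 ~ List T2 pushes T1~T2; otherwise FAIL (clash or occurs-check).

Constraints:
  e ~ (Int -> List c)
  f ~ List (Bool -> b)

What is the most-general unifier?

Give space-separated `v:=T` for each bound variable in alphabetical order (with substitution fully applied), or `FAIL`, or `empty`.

Answer: e:=(Int -> List c) f:=List (Bool -> b)

Derivation:
step 1: unify e ~ (Int -> List c)  [subst: {-} | 1 pending]
  bind e := (Int -> List c)
step 2: unify f ~ List (Bool -> b)  [subst: {e:=(Int -> List c)} | 0 pending]
  bind f := List (Bool -> b)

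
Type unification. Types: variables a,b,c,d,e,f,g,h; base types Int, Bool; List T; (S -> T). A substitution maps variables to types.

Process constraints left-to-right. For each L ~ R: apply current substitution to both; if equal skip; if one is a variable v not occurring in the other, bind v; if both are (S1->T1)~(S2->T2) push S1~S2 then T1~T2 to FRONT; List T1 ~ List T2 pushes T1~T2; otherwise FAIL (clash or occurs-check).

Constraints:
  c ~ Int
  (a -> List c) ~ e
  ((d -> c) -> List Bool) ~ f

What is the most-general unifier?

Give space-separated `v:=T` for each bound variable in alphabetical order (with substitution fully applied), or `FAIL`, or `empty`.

step 1: unify c ~ Int  [subst: {-} | 2 pending]
  bind c := Int
step 2: unify (a -> List Int) ~ e  [subst: {c:=Int} | 1 pending]
  bind e := (a -> List Int)
step 3: unify ((d -> Int) -> List Bool) ~ f  [subst: {c:=Int, e:=(a -> List Int)} | 0 pending]
  bind f := ((d -> Int) -> List Bool)

Answer: c:=Int e:=(a -> List Int) f:=((d -> Int) -> List Bool)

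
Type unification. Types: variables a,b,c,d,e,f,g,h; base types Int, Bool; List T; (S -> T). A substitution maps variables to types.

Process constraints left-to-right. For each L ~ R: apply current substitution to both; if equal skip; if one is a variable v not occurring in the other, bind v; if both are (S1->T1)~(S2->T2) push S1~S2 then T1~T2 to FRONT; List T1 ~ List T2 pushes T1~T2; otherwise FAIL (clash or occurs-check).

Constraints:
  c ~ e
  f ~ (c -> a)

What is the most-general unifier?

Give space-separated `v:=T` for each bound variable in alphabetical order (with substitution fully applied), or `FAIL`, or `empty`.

Answer: c:=e f:=(e -> a)

Derivation:
step 1: unify c ~ e  [subst: {-} | 1 pending]
  bind c := e
step 2: unify f ~ (e -> a)  [subst: {c:=e} | 0 pending]
  bind f := (e -> a)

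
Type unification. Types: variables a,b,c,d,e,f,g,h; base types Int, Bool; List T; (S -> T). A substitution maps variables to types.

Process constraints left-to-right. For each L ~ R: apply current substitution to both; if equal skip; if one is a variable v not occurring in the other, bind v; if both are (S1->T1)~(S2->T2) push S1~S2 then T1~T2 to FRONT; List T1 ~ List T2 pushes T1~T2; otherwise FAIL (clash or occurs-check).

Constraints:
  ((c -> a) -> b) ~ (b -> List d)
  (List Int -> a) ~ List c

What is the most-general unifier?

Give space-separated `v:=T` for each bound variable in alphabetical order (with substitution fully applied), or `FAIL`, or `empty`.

Answer: FAIL

Derivation:
step 1: unify ((c -> a) -> b) ~ (b -> List d)  [subst: {-} | 1 pending]
  -> decompose arrow: push (c -> a)~b, b~List d
step 2: unify (c -> a) ~ b  [subst: {-} | 2 pending]
  bind b := (c -> a)
step 3: unify (c -> a) ~ List d  [subst: {b:=(c -> a)} | 1 pending]
  clash: (c -> a) vs List d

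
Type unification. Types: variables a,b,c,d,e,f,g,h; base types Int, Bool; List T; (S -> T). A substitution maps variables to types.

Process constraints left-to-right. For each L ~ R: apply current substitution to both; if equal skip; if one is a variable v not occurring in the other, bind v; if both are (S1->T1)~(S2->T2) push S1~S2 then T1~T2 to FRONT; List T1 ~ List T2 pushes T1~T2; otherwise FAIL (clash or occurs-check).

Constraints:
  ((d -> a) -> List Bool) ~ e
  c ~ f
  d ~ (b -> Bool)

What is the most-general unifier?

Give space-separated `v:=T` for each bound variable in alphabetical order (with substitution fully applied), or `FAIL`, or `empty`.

Answer: c:=f d:=(b -> Bool) e:=(((b -> Bool) -> a) -> List Bool)

Derivation:
step 1: unify ((d -> a) -> List Bool) ~ e  [subst: {-} | 2 pending]
  bind e := ((d -> a) -> List Bool)
step 2: unify c ~ f  [subst: {e:=((d -> a) -> List Bool)} | 1 pending]
  bind c := f
step 3: unify d ~ (b -> Bool)  [subst: {e:=((d -> a) -> List Bool), c:=f} | 0 pending]
  bind d := (b -> Bool)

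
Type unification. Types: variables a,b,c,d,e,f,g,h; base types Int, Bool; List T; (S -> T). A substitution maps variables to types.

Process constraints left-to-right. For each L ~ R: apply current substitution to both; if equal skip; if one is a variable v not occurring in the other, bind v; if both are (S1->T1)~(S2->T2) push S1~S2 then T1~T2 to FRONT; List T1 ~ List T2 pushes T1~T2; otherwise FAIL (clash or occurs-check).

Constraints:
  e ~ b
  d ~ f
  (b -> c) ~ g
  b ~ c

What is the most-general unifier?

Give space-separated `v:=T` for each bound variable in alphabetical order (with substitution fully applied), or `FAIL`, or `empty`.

Answer: b:=c d:=f e:=c g:=(c -> c)

Derivation:
step 1: unify e ~ b  [subst: {-} | 3 pending]
  bind e := b
step 2: unify d ~ f  [subst: {e:=b} | 2 pending]
  bind d := f
step 3: unify (b -> c) ~ g  [subst: {e:=b, d:=f} | 1 pending]
  bind g := (b -> c)
step 4: unify b ~ c  [subst: {e:=b, d:=f, g:=(b -> c)} | 0 pending]
  bind b := c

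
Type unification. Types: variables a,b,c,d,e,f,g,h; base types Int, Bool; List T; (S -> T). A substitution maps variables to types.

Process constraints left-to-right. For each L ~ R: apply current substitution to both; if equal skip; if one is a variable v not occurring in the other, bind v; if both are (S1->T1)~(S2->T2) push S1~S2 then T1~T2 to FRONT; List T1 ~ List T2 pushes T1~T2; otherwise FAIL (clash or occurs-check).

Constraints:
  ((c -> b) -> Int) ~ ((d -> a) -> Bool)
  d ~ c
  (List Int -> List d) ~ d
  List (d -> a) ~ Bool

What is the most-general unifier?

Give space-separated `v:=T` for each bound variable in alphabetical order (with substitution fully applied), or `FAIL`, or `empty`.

step 1: unify ((c -> b) -> Int) ~ ((d -> a) -> Bool)  [subst: {-} | 3 pending]
  -> decompose arrow: push (c -> b)~(d -> a), Int~Bool
step 2: unify (c -> b) ~ (d -> a)  [subst: {-} | 4 pending]
  -> decompose arrow: push c~d, b~a
step 3: unify c ~ d  [subst: {-} | 5 pending]
  bind c := d
step 4: unify b ~ a  [subst: {c:=d} | 4 pending]
  bind b := a
step 5: unify Int ~ Bool  [subst: {c:=d, b:=a} | 3 pending]
  clash: Int vs Bool

Answer: FAIL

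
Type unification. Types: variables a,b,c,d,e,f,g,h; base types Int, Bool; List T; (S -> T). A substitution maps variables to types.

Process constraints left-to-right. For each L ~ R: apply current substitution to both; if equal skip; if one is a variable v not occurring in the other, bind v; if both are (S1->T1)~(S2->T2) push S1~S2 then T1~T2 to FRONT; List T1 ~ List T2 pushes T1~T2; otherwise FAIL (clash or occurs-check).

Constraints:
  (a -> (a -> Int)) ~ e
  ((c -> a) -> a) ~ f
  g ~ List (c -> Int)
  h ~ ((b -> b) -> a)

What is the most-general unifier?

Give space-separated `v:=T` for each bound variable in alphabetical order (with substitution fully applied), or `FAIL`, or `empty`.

Answer: e:=(a -> (a -> Int)) f:=((c -> a) -> a) g:=List (c -> Int) h:=((b -> b) -> a)

Derivation:
step 1: unify (a -> (a -> Int)) ~ e  [subst: {-} | 3 pending]
  bind e := (a -> (a -> Int))
step 2: unify ((c -> a) -> a) ~ f  [subst: {e:=(a -> (a -> Int))} | 2 pending]
  bind f := ((c -> a) -> a)
step 3: unify g ~ List (c -> Int)  [subst: {e:=(a -> (a -> Int)), f:=((c -> a) -> a)} | 1 pending]
  bind g := List (c -> Int)
step 4: unify h ~ ((b -> b) -> a)  [subst: {e:=(a -> (a -> Int)), f:=((c -> a) -> a), g:=List (c -> Int)} | 0 pending]
  bind h := ((b -> b) -> a)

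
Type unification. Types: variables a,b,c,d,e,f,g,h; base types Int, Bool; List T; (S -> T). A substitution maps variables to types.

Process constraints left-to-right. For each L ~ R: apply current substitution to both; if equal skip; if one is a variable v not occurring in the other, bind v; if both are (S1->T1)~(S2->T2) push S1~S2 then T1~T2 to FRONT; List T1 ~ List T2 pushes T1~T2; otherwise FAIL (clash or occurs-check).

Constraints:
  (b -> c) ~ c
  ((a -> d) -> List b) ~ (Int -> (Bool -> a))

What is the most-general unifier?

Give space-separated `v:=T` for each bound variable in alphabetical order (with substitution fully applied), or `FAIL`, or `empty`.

Answer: FAIL

Derivation:
step 1: unify (b -> c) ~ c  [subst: {-} | 1 pending]
  occurs-check fail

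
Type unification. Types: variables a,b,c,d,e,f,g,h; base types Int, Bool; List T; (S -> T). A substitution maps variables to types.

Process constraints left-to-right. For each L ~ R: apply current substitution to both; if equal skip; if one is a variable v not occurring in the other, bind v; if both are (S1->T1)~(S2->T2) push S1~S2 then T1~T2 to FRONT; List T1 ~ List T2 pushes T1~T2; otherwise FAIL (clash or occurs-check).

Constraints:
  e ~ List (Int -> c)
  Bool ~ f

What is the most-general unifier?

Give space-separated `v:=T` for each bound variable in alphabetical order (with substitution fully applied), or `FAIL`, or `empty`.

Answer: e:=List (Int -> c) f:=Bool

Derivation:
step 1: unify e ~ List (Int -> c)  [subst: {-} | 1 pending]
  bind e := List (Int -> c)
step 2: unify Bool ~ f  [subst: {e:=List (Int -> c)} | 0 pending]
  bind f := Bool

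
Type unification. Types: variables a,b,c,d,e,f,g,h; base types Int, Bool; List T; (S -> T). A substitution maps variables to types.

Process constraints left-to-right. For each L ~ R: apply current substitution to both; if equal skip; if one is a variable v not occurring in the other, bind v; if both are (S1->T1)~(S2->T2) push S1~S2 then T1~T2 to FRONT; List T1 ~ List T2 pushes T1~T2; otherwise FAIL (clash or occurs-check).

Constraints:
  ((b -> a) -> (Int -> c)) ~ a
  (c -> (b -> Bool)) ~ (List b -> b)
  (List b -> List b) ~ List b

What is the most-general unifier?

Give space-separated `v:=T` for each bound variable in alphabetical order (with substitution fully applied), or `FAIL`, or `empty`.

step 1: unify ((b -> a) -> (Int -> c)) ~ a  [subst: {-} | 2 pending]
  occurs-check fail

Answer: FAIL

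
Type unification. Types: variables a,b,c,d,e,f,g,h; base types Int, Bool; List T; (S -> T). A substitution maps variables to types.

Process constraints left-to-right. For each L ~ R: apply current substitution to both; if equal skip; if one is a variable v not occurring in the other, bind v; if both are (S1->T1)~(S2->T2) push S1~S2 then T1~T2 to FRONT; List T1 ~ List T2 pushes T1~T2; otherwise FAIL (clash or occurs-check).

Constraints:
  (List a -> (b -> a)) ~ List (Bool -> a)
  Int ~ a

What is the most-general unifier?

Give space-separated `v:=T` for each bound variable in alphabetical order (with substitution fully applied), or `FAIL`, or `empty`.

step 1: unify (List a -> (b -> a)) ~ List (Bool -> a)  [subst: {-} | 1 pending]
  clash: (List a -> (b -> a)) vs List (Bool -> a)

Answer: FAIL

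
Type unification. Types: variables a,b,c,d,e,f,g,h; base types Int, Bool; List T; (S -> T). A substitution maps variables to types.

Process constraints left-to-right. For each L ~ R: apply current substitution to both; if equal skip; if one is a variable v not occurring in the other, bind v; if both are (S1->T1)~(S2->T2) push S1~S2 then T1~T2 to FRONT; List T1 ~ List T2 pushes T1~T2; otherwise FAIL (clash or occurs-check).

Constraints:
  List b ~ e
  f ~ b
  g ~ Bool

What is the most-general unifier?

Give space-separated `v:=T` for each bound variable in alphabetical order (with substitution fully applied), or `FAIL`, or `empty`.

step 1: unify List b ~ e  [subst: {-} | 2 pending]
  bind e := List b
step 2: unify f ~ b  [subst: {e:=List b} | 1 pending]
  bind f := b
step 3: unify g ~ Bool  [subst: {e:=List b, f:=b} | 0 pending]
  bind g := Bool

Answer: e:=List b f:=b g:=Bool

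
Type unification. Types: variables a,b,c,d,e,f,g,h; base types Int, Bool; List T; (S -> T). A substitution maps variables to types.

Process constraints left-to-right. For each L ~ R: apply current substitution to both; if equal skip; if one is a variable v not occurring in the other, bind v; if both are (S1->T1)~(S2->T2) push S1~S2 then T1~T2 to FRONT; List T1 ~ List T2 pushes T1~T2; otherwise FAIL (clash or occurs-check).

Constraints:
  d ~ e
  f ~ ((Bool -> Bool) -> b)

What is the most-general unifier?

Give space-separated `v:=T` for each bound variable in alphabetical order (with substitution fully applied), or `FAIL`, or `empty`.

Answer: d:=e f:=((Bool -> Bool) -> b)

Derivation:
step 1: unify d ~ e  [subst: {-} | 1 pending]
  bind d := e
step 2: unify f ~ ((Bool -> Bool) -> b)  [subst: {d:=e} | 0 pending]
  bind f := ((Bool -> Bool) -> b)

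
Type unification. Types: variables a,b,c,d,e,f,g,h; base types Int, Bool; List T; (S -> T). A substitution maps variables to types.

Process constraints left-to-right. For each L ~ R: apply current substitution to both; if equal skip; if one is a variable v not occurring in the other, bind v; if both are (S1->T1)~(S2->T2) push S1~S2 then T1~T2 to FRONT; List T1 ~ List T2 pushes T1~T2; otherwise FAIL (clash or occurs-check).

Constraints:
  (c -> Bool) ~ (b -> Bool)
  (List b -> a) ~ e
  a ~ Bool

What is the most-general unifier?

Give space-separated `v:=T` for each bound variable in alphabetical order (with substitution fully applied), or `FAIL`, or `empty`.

Answer: a:=Bool c:=b e:=(List b -> Bool)

Derivation:
step 1: unify (c -> Bool) ~ (b -> Bool)  [subst: {-} | 2 pending]
  -> decompose arrow: push c~b, Bool~Bool
step 2: unify c ~ b  [subst: {-} | 3 pending]
  bind c := b
step 3: unify Bool ~ Bool  [subst: {c:=b} | 2 pending]
  -> identical, skip
step 4: unify (List b -> a) ~ e  [subst: {c:=b} | 1 pending]
  bind e := (List b -> a)
step 5: unify a ~ Bool  [subst: {c:=b, e:=(List b -> a)} | 0 pending]
  bind a := Bool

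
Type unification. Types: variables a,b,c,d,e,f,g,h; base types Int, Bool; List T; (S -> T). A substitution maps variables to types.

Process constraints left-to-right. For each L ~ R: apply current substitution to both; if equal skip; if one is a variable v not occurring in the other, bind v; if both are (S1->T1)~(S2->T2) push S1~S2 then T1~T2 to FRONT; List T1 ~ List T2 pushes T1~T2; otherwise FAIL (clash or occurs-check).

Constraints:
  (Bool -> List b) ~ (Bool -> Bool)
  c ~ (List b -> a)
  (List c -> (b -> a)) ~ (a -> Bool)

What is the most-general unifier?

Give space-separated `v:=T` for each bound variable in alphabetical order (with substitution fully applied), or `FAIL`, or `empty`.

step 1: unify (Bool -> List b) ~ (Bool -> Bool)  [subst: {-} | 2 pending]
  -> decompose arrow: push Bool~Bool, List b~Bool
step 2: unify Bool ~ Bool  [subst: {-} | 3 pending]
  -> identical, skip
step 3: unify List b ~ Bool  [subst: {-} | 2 pending]
  clash: List b vs Bool

Answer: FAIL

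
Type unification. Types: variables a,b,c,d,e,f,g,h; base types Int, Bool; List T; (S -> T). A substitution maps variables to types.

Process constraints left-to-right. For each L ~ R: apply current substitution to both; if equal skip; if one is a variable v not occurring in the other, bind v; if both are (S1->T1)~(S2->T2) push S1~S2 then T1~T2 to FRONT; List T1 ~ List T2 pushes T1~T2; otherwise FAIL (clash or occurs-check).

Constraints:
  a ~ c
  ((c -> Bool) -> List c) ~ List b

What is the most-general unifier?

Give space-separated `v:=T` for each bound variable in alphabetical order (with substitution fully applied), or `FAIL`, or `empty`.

Answer: FAIL

Derivation:
step 1: unify a ~ c  [subst: {-} | 1 pending]
  bind a := c
step 2: unify ((c -> Bool) -> List c) ~ List b  [subst: {a:=c} | 0 pending]
  clash: ((c -> Bool) -> List c) vs List b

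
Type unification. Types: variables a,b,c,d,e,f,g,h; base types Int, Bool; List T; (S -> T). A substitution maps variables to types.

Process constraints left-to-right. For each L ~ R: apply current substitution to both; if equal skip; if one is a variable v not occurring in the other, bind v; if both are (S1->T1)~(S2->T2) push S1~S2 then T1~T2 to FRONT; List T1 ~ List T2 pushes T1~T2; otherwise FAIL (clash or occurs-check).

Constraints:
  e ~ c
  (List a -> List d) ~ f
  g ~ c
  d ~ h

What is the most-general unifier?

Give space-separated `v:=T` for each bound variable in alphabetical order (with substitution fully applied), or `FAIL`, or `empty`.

step 1: unify e ~ c  [subst: {-} | 3 pending]
  bind e := c
step 2: unify (List a -> List d) ~ f  [subst: {e:=c} | 2 pending]
  bind f := (List a -> List d)
step 3: unify g ~ c  [subst: {e:=c, f:=(List a -> List d)} | 1 pending]
  bind g := c
step 4: unify d ~ h  [subst: {e:=c, f:=(List a -> List d), g:=c} | 0 pending]
  bind d := h

Answer: d:=h e:=c f:=(List a -> List h) g:=c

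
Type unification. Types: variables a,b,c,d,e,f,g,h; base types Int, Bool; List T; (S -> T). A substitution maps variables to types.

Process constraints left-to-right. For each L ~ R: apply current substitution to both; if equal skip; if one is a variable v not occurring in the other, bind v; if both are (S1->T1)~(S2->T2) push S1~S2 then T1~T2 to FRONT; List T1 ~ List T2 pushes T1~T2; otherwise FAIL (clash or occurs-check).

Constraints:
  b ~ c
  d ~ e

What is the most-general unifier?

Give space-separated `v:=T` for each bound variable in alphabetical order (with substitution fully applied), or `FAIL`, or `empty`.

Answer: b:=c d:=e

Derivation:
step 1: unify b ~ c  [subst: {-} | 1 pending]
  bind b := c
step 2: unify d ~ e  [subst: {b:=c} | 0 pending]
  bind d := e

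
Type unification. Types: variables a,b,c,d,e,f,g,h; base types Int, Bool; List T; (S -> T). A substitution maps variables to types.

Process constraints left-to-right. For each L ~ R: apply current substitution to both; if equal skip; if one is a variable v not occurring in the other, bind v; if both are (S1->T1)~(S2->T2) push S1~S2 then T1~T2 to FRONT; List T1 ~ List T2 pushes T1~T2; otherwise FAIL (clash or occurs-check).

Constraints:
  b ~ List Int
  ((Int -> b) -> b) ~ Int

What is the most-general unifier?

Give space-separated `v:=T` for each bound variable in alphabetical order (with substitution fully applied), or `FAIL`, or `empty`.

Answer: FAIL

Derivation:
step 1: unify b ~ List Int  [subst: {-} | 1 pending]
  bind b := List Int
step 2: unify ((Int -> List Int) -> List Int) ~ Int  [subst: {b:=List Int} | 0 pending]
  clash: ((Int -> List Int) -> List Int) vs Int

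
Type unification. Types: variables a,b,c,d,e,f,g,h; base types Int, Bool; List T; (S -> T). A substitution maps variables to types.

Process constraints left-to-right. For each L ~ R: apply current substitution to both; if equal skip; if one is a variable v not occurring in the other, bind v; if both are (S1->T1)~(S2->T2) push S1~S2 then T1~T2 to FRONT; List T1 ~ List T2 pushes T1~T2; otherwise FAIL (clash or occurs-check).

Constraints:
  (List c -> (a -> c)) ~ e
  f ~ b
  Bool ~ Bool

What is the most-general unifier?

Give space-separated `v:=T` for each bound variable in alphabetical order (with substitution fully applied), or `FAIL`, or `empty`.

Answer: e:=(List c -> (a -> c)) f:=b

Derivation:
step 1: unify (List c -> (a -> c)) ~ e  [subst: {-} | 2 pending]
  bind e := (List c -> (a -> c))
step 2: unify f ~ b  [subst: {e:=(List c -> (a -> c))} | 1 pending]
  bind f := b
step 3: unify Bool ~ Bool  [subst: {e:=(List c -> (a -> c)), f:=b} | 0 pending]
  -> identical, skip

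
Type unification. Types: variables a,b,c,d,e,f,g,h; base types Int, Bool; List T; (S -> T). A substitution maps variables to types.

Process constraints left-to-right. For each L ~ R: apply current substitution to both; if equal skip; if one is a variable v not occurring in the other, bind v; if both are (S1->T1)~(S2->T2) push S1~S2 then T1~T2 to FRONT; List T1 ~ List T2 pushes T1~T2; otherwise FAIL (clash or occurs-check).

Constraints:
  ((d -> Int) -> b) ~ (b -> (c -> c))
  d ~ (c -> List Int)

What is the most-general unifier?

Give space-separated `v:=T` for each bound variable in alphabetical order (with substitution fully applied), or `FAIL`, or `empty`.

Answer: FAIL

Derivation:
step 1: unify ((d -> Int) -> b) ~ (b -> (c -> c))  [subst: {-} | 1 pending]
  -> decompose arrow: push (d -> Int)~b, b~(c -> c)
step 2: unify (d -> Int) ~ b  [subst: {-} | 2 pending]
  bind b := (d -> Int)
step 3: unify (d -> Int) ~ (c -> c)  [subst: {b:=(d -> Int)} | 1 pending]
  -> decompose arrow: push d~c, Int~c
step 4: unify d ~ c  [subst: {b:=(d -> Int)} | 2 pending]
  bind d := c
step 5: unify Int ~ c  [subst: {b:=(d -> Int), d:=c} | 1 pending]
  bind c := Int
step 6: unify Int ~ (Int -> List Int)  [subst: {b:=(d -> Int), d:=c, c:=Int} | 0 pending]
  clash: Int vs (Int -> List Int)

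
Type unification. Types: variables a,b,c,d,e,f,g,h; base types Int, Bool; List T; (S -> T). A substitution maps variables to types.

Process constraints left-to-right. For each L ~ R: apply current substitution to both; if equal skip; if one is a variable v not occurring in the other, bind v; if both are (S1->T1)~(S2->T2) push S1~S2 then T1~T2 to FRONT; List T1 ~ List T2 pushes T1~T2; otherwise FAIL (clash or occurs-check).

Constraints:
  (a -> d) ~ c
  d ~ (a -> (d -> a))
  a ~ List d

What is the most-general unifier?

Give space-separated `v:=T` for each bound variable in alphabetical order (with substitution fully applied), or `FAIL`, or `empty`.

step 1: unify (a -> d) ~ c  [subst: {-} | 2 pending]
  bind c := (a -> d)
step 2: unify d ~ (a -> (d -> a))  [subst: {c:=(a -> d)} | 1 pending]
  occurs-check fail: d in (a -> (d -> a))

Answer: FAIL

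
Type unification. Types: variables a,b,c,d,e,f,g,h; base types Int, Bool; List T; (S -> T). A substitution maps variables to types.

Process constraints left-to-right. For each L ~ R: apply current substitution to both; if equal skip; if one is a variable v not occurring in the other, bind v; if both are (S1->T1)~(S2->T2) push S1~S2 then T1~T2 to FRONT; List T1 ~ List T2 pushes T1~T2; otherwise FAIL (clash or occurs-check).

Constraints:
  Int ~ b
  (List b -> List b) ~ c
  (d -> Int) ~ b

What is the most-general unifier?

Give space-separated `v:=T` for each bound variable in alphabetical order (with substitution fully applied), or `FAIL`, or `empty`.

step 1: unify Int ~ b  [subst: {-} | 2 pending]
  bind b := Int
step 2: unify (List Int -> List Int) ~ c  [subst: {b:=Int} | 1 pending]
  bind c := (List Int -> List Int)
step 3: unify (d -> Int) ~ Int  [subst: {b:=Int, c:=(List Int -> List Int)} | 0 pending]
  clash: (d -> Int) vs Int

Answer: FAIL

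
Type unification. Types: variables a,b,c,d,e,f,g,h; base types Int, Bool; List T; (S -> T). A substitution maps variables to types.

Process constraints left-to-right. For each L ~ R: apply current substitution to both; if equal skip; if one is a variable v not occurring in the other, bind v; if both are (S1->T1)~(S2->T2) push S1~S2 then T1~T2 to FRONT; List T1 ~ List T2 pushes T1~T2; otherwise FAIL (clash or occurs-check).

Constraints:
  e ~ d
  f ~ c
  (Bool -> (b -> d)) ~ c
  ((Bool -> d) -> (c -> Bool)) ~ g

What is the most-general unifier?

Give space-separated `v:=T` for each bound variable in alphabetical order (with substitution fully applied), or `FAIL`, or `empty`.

Answer: c:=(Bool -> (b -> d)) e:=d f:=(Bool -> (b -> d)) g:=((Bool -> d) -> ((Bool -> (b -> d)) -> Bool))

Derivation:
step 1: unify e ~ d  [subst: {-} | 3 pending]
  bind e := d
step 2: unify f ~ c  [subst: {e:=d} | 2 pending]
  bind f := c
step 3: unify (Bool -> (b -> d)) ~ c  [subst: {e:=d, f:=c} | 1 pending]
  bind c := (Bool -> (b -> d))
step 4: unify ((Bool -> d) -> ((Bool -> (b -> d)) -> Bool)) ~ g  [subst: {e:=d, f:=c, c:=(Bool -> (b -> d))} | 0 pending]
  bind g := ((Bool -> d) -> ((Bool -> (b -> d)) -> Bool))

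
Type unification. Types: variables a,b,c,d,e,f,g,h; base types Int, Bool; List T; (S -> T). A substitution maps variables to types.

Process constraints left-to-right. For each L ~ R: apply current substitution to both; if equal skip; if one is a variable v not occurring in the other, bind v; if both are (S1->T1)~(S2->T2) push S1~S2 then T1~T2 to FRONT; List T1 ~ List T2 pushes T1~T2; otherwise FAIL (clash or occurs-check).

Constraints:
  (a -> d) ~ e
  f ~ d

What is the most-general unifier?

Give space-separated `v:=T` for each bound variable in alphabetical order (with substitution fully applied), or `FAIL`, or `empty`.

step 1: unify (a -> d) ~ e  [subst: {-} | 1 pending]
  bind e := (a -> d)
step 2: unify f ~ d  [subst: {e:=(a -> d)} | 0 pending]
  bind f := d

Answer: e:=(a -> d) f:=d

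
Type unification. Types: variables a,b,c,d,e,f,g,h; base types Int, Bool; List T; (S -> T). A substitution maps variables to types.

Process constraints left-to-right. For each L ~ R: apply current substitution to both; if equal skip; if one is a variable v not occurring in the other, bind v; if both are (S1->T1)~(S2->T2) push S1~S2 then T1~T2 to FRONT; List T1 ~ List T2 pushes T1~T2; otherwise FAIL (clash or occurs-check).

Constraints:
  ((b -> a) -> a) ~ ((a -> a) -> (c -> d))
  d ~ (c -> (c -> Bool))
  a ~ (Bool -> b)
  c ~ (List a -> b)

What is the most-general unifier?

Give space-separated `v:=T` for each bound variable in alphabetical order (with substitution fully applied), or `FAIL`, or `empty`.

step 1: unify ((b -> a) -> a) ~ ((a -> a) -> (c -> d))  [subst: {-} | 3 pending]
  -> decompose arrow: push (b -> a)~(a -> a), a~(c -> d)
step 2: unify (b -> a) ~ (a -> a)  [subst: {-} | 4 pending]
  -> decompose arrow: push b~a, a~a
step 3: unify b ~ a  [subst: {-} | 5 pending]
  bind b := a
step 4: unify a ~ a  [subst: {b:=a} | 4 pending]
  -> identical, skip
step 5: unify a ~ (c -> d)  [subst: {b:=a} | 3 pending]
  bind a := (c -> d)
step 6: unify d ~ (c -> (c -> Bool))  [subst: {b:=a, a:=(c -> d)} | 2 pending]
  bind d := (c -> (c -> Bool))
step 7: unify (c -> (c -> (c -> Bool))) ~ (Bool -> (c -> (c -> (c -> Bool))))  [subst: {b:=a, a:=(c -> d), d:=(c -> (c -> Bool))} | 1 pending]
  -> decompose arrow: push c~Bool, (c -> (c -> Bool))~(c -> (c -> (c -> Bool)))
step 8: unify c ~ Bool  [subst: {b:=a, a:=(c -> d), d:=(c -> (c -> Bool))} | 2 pending]
  bind c := Bool
step 9: unify (Bool -> (Bool -> Bool)) ~ (Bool -> (Bool -> (Bool -> Bool)))  [subst: {b:=a, a:=(c -> d), d:=(c -> (c -> Bool)), c:=Bool} | 1 pending]
  -> decompose arrow: push Bool~Bool, (Bool -> Bool)~(Bool -> (Bool -> Bool))
step 10: unify Bool ~ Bool  [subst: {b:=a, a:=(c -> d), d:=(c -> (c -> Bool)), c:=Bool} | 2 pending]
  -> identical, skip
step 11: unify (Bool -> Bool) ~ (Bool -> (Bool -> Bool))  [subst: {b:=a, a:=(c -> d), d:=(c -> (c -> Bool)), c:=Bool} | 1 pending]
  -> decompose arrow: push Bool~Bool, Bool~(Bool -> Bool)
step 12: unify Bool ~ Bool  [subst: {b:=a, a:=(c -> d), d:=(c -> (c -> Bool)), c:=Bool} | 2 pending]
  -> identical, skip
step 13: unify Bool ~ (Bool -> Bool)  [subst: {b:=a, a:=(c -> d), d:=(c -> (c -> Bool)), c:=Bool} | 1 pending]
  clash: Bool vs (Bool -> Bool)

Answer: FAIL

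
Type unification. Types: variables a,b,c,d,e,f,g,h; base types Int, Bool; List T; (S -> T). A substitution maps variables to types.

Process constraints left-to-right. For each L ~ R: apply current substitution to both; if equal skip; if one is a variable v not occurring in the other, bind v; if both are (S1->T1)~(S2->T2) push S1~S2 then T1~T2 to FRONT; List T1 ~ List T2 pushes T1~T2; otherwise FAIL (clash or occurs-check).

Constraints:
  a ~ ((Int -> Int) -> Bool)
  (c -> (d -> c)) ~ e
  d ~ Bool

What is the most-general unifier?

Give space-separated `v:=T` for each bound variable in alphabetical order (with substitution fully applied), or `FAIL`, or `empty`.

Answer: a:=((Int -> Int) -> Bool) d:=Bool e:=(c -> (Bool -> c))

Derivation:
step 1: unify a ~ ((Int -> Int) -> Bool)  [subst: {-} | 2 pending]
  bind a := ((Int -> Int) -> Bool)
step 2: unify (c -> (d -> c)) ~ e  [subst: {a:=((Int -> Int) -> Bool)} | 1 pending]
  bind e := (c -> (d -> c))
step 3: unify d ~ Bool  [subst: {a:=((Int -> Int) -> Bool), e:=(c -> (d -> c))} | 0 pending]
  bind d := Bool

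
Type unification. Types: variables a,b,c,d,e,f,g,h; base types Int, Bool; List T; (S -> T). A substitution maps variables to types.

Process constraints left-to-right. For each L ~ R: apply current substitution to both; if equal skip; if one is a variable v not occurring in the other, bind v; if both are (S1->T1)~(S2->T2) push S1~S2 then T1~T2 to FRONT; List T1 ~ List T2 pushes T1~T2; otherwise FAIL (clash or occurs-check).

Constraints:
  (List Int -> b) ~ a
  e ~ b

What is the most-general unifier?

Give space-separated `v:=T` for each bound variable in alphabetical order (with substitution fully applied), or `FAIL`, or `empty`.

step 1: unify (List Int -> b) ~ a  [subst: {-} | 1 pending]
  bind a := (List Int -> b)
step 2: unify e ~ b  [subst: {a:=(List Int -> b)} | 0 pending]
  bind e := b

Answer: a:=(List Int -> b) e:=b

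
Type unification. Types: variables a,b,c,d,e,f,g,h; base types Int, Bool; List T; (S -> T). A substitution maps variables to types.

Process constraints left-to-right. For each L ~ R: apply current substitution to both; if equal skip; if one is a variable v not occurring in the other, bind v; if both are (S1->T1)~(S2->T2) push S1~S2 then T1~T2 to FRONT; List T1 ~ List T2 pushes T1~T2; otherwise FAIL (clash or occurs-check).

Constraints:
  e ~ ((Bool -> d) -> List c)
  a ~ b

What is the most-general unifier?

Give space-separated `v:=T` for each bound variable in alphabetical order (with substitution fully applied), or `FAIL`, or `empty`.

Answer: a:=b e:=((Bool -> d) -> List c)

Derivation:
step 1: unify e ~ ((Bool -> d) -> List c)  [subst: {-} | 1 pending]
  bind e := ((Bool -> d) -> List c)
step 2: unify a ~ b  [subst: {e:=((Bool -> d) -> List c)} | 0 pending]
  bind a := b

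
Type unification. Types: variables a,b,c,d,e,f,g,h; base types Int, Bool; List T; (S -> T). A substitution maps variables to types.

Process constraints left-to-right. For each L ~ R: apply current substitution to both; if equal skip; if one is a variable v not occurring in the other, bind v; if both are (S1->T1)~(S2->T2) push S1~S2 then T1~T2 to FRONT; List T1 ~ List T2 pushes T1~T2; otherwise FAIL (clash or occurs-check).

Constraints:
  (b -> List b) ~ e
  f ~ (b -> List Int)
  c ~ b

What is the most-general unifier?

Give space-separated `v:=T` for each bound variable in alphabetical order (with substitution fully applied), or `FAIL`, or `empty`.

Answer: c:=b e:=(b -> List b) f:=(b -> List Int)

Derivation:
step 1: unify (b -> List b) ~ e  [subst: {-} | 2 pending]
  bind e := (b -> List b)
step 2: unify f ~ (b -> List Int)  [subst: {e:=(b -> List b)} | 1 pending]
  bind f := (b -> List Int)
step 3: unify c ~ b  [subst: {e:=(b -> List b), f:=(b -> List Int)} | 0 pending]
  bind c := b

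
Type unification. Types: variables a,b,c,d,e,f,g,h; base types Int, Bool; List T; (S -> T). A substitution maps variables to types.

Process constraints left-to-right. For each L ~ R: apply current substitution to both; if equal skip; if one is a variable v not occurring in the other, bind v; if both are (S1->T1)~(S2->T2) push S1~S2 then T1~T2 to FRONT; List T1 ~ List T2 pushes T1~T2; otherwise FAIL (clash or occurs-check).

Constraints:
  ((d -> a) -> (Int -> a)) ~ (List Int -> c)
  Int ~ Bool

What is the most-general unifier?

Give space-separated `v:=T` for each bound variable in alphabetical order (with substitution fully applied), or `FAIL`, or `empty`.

Answer: FAIL

Derivation:
step 1: unify ((d -> a) -> (Int -> a)) ~ (List Int -> c)  [subst: {-} | 1 pending]
  -> decompose arrow: push (d -> a)~List Int, (Int -> a)~c
step 2: unify (d -> a) ~ List Int  [subst: {-} | 2 pending]
  clash: (d -> a) vs List Int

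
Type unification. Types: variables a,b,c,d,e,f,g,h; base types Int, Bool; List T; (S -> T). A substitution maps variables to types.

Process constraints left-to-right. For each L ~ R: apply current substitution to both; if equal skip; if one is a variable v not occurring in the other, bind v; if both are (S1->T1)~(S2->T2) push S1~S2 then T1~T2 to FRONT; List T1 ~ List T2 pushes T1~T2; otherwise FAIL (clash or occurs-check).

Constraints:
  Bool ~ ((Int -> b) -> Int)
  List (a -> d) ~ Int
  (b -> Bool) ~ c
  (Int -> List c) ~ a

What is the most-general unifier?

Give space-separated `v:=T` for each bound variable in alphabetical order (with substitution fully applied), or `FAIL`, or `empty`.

step 1: unify Bool ~ ((Int -> b) -> Int)  [subst: {-} | 3 pending]
  clash: Bool vs ((Int -> b) -> Int)

Answer: FAIL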